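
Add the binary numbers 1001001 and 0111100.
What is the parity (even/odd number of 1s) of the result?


1001001 = 73
0111100 = 60
Sum = 133 = 10000101
1s count = 3

odd parity (3 ones in 10000101)


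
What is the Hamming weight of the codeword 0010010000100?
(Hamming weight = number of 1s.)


Counting 1s in 0010010000100

3


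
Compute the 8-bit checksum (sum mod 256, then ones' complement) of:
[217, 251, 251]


Sum = 719 mod 256 = 207
Complement = 48

48


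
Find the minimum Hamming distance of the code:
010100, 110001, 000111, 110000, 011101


Comparing all pairs, minimum distance: 1
Can detect 0 errors, correct 0 errors

1


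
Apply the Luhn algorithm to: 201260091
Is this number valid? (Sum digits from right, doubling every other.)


Luhn sum = 23
23 mod 10 = 3

Invalid (Luhn sum mod 10 = 3)


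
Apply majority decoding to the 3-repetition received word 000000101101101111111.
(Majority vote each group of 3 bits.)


Groups: 000, 000, 101, 101, 101, 111, 111
Majority votes: 0011111

0011111


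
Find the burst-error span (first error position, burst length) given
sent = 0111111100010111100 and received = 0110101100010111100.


XOR: 0001010000000000000

Burst at position 3, length 3


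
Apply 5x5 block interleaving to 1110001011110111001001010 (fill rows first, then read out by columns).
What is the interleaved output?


Matrix:
  11100
  01011
  11011
  10010
  01010
Read columns: 1011011101100000111101100

1011011101100000111101100


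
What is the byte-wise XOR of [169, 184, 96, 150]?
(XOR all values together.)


XOR chain: 169 ^ 184 ^ 96 ^ 150 = 231

231


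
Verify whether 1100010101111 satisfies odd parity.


Number of 1s: 8

No, parity error (8 ones)


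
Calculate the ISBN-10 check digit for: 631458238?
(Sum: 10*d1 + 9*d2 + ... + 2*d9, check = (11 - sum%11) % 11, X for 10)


Weighted sum: 226
226 mod 11 = 6

Check digit: 5


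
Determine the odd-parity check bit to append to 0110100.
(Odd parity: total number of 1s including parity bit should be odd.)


Number of 1s in data: 3
Parity bit: 0

0


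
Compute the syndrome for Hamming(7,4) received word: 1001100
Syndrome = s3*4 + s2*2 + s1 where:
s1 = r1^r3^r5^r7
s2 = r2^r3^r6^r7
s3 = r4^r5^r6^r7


s1=0, s2=0, s3=0

Syndrome = 0 (no error)


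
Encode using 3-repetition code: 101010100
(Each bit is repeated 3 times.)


Each bit -> 3 copies

111000111000111000111000000


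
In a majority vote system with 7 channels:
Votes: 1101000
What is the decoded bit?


Ones: 3 out of 7
Threshold: 4

0 (3/7 voted 1)


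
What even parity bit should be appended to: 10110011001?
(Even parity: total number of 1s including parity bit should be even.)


Number of 1s in data: 6
Parity bit: 0

0


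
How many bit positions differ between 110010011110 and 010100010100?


XOR: 100110001010
Count of 1s: 5

5


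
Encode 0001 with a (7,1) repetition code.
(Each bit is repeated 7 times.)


Each bit -> 7 copies

0000000000000000000001111111


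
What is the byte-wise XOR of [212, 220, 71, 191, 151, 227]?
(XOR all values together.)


XOR chain: 212 ^ 220 ^ 71 ^ 191 ^ 151 ^ 227 = 132

132


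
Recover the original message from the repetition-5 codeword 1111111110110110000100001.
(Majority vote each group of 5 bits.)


Groups: 11111, 11110, 11011, 00001, 00001
Majority votes: 11100

11100


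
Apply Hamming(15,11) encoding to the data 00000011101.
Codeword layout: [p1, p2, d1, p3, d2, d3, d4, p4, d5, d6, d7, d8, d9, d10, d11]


Parity bits: p1=1, p2=0, p3=1, p4=0

100100000011101


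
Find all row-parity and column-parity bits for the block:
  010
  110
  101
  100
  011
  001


Row parities: 100101
Column parities: 111

Row P: 100101, Col P: 111, Corner: 1


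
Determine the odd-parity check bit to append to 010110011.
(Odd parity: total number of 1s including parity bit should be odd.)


Number of 1s in data: 5
Parity bit: 0

0


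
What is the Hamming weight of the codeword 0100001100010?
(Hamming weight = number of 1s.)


Counting 1s in 0100001100010

4


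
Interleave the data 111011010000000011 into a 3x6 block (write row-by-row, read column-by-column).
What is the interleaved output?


Matrix:
  111011
  010000
  000011
Read columns: 100110100000101101

100110100000101101


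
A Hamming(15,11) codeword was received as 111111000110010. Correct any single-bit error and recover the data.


Syndrome = 8: error at position 8

Data: 11100110010 (corrected bit 8)


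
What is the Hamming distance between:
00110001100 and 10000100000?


XOR: 10110101100
Count of 1s: 6

6


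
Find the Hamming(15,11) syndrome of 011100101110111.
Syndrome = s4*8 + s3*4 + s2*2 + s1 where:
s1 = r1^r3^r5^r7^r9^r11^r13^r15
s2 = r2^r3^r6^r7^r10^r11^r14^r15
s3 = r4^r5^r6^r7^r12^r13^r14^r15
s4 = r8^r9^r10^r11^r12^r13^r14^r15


s1=0, s2=1, s3=1, s4=0

Syndrome = 6 (error at position 6)


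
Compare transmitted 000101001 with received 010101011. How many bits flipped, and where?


XOR: 010000010

2 error(s) at position(s): 1, 7


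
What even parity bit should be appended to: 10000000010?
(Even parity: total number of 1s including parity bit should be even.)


Number of 1s in data: 2
Parity bit: 0

0


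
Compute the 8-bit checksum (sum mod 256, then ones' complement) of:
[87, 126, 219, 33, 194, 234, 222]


Sum = 1115 mod 256 = 91
Complement = 164

164


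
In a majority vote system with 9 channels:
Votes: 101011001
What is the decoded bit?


Ones: 5 out of 9
Threshold: 5

1 (5/9 voted 1)


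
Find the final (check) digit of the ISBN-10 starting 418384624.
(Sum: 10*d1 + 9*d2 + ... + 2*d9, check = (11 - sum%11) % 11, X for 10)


Weighted sum: 240
240 mod 11 = 9

Check digit: 2


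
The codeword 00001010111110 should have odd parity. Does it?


Number of 1s: 7

Yes, parity is correct (7 ones)


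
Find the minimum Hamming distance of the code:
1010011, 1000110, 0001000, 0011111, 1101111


Comparing all pairs, minimum distance: 3
Can detect 2 errors, correct 1 errors

3


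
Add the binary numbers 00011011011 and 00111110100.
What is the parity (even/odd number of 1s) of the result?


00011011011 = 219
00111110100 = 500
Sum = 719 = 1011001111
1s count = 7

odd parity (7 ones in 1011001111)


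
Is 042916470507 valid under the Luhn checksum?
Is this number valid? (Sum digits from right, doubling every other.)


Luhn sum = 52
52 mod 10 = 2

Invalid (Luhn sum mod 10 = 2)


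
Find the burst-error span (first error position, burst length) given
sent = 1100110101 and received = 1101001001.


XOR: 0001111100

Burst at position 3, length 5


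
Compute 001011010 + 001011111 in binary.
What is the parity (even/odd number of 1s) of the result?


001011010 = 90
001011111 = 95
Sum = 185 = 10111001
1s count = 5

odd parity (5 ones in 10111001)


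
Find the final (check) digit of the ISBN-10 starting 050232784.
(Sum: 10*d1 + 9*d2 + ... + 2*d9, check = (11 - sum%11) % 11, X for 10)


Weighted sum: 147
147 mod 11 = 4

Check digit: 7


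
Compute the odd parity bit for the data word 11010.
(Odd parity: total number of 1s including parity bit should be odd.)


Number of 1s in data: 3
Parity bit: 0

0


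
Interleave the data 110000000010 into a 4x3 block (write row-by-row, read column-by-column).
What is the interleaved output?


Matrix:
  110
  000
  000
  010
Read columns: 100010010000

100010010000


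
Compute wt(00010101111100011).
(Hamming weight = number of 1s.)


Counting 1s in 00010101111100011

9


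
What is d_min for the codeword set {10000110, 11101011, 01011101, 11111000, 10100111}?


Comparing all pairs, minimum distance: 2
Can detect 1 errors, correct 0 errors

2


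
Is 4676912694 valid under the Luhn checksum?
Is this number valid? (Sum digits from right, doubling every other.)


Luhn sum = 58
58 mod 10 = 8

Invalid (Luhn sum mod 10 = 8)


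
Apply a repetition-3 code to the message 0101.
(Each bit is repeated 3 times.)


Each bit -> 3 copies

000111000111


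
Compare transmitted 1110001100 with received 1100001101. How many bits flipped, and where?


XOR: 0010000001

2 error(s) at position(s): 2, 9


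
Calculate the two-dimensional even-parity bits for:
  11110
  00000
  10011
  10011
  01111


Row parities: 00110
Column parities: 10001

Row P: 00110, Col P: 10001, Corner: 0


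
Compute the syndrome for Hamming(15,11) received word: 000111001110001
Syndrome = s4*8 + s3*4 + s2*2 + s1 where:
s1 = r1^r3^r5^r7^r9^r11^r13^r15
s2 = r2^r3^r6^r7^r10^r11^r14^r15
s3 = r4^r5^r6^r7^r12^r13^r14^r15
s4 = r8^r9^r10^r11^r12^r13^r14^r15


s1=0, s2=0, s3=0, s4=0

Syndrome = 0 (no error)


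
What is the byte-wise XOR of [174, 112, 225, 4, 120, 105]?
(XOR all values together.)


XOR chain: 174 ^ 112 ^ 225 ^ 4 ^ 120 ^ 105 = 42

42


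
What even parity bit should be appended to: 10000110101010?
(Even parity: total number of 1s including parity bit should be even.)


Number of 1s in data: 6
Parity bit: 0

0


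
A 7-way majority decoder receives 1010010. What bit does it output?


Ones: 3 out of 7
Threshold: 4

0 (3/7 voted 1)


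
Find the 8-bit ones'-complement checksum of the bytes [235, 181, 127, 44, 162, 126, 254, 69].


Sum = 1198 mod 256 = 174
Complement = 81

81


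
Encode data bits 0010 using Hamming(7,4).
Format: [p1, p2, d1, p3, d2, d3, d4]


Parity bits: p1=0, p2=1, p3=1

0101010


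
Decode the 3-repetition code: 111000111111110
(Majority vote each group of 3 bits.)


Groups: 111, 000, 111, 111, 110
Majority votes: 10111

10111


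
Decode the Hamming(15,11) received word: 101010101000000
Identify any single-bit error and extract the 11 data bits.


Syndrome = 9: error at position 9

Data: 11010000000 (corrected bit 9)


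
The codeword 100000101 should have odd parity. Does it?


Number of 1s: 3

Yes, parity is correct (3 ones)


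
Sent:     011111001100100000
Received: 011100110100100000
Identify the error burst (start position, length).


XOR: 000011111000000000

Burst at position 4, length 5


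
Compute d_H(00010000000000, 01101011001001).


XOR: 01111011001001
Count of 1s: 8

8


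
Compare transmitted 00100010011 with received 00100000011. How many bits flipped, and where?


XOR: 00000010000

1 error(s) at position(s): 6


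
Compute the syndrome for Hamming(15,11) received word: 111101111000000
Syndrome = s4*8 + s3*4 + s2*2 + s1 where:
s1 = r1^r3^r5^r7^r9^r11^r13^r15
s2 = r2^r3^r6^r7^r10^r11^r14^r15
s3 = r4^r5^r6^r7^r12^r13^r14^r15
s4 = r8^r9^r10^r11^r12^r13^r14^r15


s1=0, s2=0, s3=1, s4=0

Syndrome = 4 (error at position 4)


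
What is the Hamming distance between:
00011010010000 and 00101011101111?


XOR: 00110001111111
Count of 1s: 9

9


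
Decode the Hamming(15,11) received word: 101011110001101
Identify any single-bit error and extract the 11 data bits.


Syndrome = 0: no error detected

Data: 11110001101 (no errors)


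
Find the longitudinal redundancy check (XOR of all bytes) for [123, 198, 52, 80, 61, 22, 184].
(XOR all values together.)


XOR chain: 123 ^ 198 ^ 52 ^ 80 ^ 61 ^ 22 ^ 184 = 74

74


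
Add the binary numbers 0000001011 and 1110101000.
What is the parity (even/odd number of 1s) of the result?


0000001011 = 11
1110101000 = 936
Sum = 947 = 1110110011
1s count = 7

odd parity (7 ones in 1110110011)


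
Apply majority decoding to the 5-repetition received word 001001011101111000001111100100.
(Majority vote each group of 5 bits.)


Groups: 00100, 10111, 01111, 00000, 11111, 00100
Majority votes: 011010

011010


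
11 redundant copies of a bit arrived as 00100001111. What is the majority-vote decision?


Ones: 5 out of 11
Threshold: 6

0 (5/11 voted 1)


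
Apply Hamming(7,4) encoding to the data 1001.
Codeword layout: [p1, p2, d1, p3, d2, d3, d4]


Parity bits: p1=0, p2=0, p3=1

0011001


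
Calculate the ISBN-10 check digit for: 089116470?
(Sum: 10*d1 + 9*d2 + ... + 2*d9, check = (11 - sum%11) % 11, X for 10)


Weighted sum: 224
224 mod 11 = 4

Check digit: 7


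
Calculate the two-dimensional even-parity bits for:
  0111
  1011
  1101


Row parities: 111
Column parities: 0001

Row P: 111, Col P: 0001, Corner: 1


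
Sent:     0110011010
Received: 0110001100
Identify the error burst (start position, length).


XOR: 0000010110

Burst at position 5, length 4


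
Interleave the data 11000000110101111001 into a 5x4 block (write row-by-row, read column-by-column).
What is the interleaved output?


Matrix:
  1100
  0000
  1101
  0111
  1001
Read columns: 10101101100001000111

10101101100001000111


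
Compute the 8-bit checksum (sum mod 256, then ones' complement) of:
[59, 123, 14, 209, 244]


Sum = 649 mod 256 = 137
Complement = 118

118


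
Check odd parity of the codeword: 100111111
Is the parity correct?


Number of 1s: 7

Yes, parity is correct (7 ones)


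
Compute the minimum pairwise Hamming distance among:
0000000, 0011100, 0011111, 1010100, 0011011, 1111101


Comparing all pairs, minimum distance: 1
Can detect 0 errors, correct 0 errors

1


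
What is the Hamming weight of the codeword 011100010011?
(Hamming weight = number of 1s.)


Counting 1s in 011100010011

6


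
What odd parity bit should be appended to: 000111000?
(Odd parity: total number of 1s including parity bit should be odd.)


Number of 1s in data: 3
Parity bit: 0

0


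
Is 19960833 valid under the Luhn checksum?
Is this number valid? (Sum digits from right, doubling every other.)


Luhn sum = 43
43 mod 10 = 3

Invalid (Luhn sum mod 10 = 3)


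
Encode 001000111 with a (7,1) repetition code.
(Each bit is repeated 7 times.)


Each bit -> 7 copies

000000000000001111111000000000000000000000111111111111111111111


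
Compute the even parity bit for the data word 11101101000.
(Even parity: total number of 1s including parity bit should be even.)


Number of 1s in data: 6
Parity bit: 0

0


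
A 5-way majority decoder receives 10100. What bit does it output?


Ones: 2 out of 5
Threshold: 3

0 (2/5 voted 1)


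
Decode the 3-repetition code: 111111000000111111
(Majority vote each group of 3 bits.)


Groups: 111, 111, 000, 000, 111, 111
Majority votes: 110011

110011


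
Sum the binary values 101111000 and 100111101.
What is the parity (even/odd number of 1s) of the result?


101111000 = 376
100111101 = 317
Sum = 693 = 1010110101
1s count = 6

even parity (6 ones in 1010110101)


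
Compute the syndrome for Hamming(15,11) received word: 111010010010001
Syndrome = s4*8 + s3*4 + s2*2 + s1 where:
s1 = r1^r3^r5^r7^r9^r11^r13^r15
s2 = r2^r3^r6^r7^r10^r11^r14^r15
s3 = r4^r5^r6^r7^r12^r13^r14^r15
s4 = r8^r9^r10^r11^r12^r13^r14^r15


s1=1, s2=0, s3=0, s4=1

Syndrome = 9 (error at position 9)


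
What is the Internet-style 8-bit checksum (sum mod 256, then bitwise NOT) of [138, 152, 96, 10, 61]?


Sum = 457 mod 256 = 201
Complement = 54

54


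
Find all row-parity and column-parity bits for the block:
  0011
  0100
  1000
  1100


Row parities: 0110
Column parities: 0011

Row P: 0110, Col P: 0011, Corner: 0


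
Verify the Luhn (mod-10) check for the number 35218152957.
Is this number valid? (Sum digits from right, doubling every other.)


Luhn sum = 44
44 mod 10 = 4

Invalid (Luhn sum mod 10 = 4)


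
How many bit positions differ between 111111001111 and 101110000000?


XOR: 010001001111
Count of 1s: 6

6


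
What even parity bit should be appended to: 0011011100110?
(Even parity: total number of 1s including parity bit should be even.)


Number of 1s in data: 7
Parity bit: 1

1


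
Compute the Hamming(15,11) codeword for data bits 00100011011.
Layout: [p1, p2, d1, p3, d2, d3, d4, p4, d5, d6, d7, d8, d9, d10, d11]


Parity bits: p1=0, p2=0, p3=0, p4=0

000001000011011


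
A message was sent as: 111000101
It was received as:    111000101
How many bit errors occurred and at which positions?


XOR: 000000000

0 errors (received matches sent)


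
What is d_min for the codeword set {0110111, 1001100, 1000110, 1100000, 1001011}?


Comparing all pairs, minimum distance: 2
Can detect 1 errors, correct 0 errors

2


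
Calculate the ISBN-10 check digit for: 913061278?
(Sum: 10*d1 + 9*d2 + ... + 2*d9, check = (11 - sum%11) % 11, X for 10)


Weighted sum: 209
209 mod 11 = 0

Check digit: 0


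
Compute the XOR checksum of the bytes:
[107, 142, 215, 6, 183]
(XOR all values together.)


XOR chain: 107 ^ 142 ^ 215 ^ 6 ^ 183 = 131

131


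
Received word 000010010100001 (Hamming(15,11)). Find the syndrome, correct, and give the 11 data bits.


Syndrome = 8: error at position 8

Data: 01000100001 (corrected bit 8)


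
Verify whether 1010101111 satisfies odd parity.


Number of 1s: 7

Yes, parity is correct (7 ones)


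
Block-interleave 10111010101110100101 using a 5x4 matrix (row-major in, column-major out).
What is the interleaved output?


Matrix:
  1011
  1010
  1011
  1010
  0101
Read columns: 11110000011111010101

11110000011111010101


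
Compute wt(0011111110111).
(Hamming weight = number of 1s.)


Counting 1s in 0011111110111

10


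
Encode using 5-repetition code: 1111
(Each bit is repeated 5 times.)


Each bit -> 5 copies

11111111111111111111


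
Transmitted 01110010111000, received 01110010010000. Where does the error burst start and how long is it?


XOR: 00000000101000

Burst at position 8, length 3


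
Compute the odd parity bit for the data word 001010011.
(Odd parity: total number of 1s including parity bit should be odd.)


Number of 1s in data: 4
Parity bit: 1

1


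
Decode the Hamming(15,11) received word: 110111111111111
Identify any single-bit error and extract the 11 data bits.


Syndrome = 3: error at position 3

Data: 11111111111 (corrected bit 3)


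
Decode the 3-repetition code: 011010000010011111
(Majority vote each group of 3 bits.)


Groups: 011, 010, 000, 010, 011, 111
Majority votes: 100011

100011


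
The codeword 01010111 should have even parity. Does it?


Number of 1s: 5

No, parity error (5 ones)


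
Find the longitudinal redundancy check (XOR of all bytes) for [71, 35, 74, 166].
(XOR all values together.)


XOR chain: 71 ^ 35 ^ 74 ^ 166 = 136

136


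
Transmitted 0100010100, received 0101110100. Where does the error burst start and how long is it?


XOR: 0001100000

Burst at position 3, length 2


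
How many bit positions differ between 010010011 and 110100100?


XOR: 100110111
Count of 1s: 6

6


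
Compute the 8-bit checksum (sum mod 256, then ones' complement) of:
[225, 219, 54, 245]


Sum = 743 mod 256 = 231
Complement = 24

24


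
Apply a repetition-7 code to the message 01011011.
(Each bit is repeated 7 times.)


Each bit -> 7 copies

00000001111111000000011111111111111000000011111111111111


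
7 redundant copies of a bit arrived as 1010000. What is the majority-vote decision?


Ones: 2 out of 7
Threshold: 4

0 (2/7 voted 1)


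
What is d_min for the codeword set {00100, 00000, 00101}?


Comparing all pairs, minimum distance: 1
Can detect 0 errors, correct 0 errors

1


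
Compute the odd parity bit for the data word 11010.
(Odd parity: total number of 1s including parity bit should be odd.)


Number of 1s in data: 3
Parity bit: 0

0


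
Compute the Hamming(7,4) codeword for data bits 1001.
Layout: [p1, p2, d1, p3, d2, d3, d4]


Parity bits: p1=0, p2=0, p3=1

0011001


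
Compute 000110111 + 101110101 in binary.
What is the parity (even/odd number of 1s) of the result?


000110111 = 55
101110101 = 373
Sum = 428 = 110101100
1s count = 5

odd parity (5 ones in 110101100)


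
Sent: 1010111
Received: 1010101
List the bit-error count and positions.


XOR: 0000010

1 error(s) at position(s): 5


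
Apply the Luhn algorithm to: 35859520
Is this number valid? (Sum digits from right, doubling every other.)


Luhn sum = 41
41 mod 10 = 1

Invalid (Luhn sum mod 10 = 1)


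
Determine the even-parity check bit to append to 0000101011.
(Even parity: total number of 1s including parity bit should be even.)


Number of 1s in data: 4
Parity bit: 0

0


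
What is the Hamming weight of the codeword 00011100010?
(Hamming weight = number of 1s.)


Counting 1s in 00011100010

4


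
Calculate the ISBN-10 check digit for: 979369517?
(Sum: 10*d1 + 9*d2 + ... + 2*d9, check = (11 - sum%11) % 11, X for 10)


Weighted sum: 364
364 mod 11 = 1

Check digit: X


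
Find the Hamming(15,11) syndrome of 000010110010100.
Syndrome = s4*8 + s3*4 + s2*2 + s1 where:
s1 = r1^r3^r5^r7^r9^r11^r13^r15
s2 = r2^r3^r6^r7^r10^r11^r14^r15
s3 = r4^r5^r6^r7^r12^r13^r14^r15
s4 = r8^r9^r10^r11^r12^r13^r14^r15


s1=0, s2=0, s3=1, s4=1

Syndrome = 12 (error at position 12)


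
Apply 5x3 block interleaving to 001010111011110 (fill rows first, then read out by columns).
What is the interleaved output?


Matrix:
  001
  010
  111
  011
  110
Read columns: 001010111110110

001010111110110


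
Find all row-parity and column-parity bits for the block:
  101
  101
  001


Row parities: 001
Column parities: 001

Row P: 001, Col P: 001, Corner: 1


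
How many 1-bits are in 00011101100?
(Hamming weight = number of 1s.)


Counting 1s in 00011101100

5


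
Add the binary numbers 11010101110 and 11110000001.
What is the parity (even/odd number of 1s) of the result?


11010101110 = 1710
11110000001 = 1921
Sum = 3631 = 111000101111
1s count = 8

even parity (8 ones in 111000101111)


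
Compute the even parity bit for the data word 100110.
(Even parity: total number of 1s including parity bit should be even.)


Number of 1s in data: 3
Parity bit: 1

1


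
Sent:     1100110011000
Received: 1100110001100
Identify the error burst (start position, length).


XOR: 0000000010100

Burst at position 8, length 3


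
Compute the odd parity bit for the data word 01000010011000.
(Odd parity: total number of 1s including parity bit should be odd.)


Number of 1s in data: 4
Parity bit: 1

1


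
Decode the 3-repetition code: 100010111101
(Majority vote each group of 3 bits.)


Groups: 100, 010, 111, 101
Majority votes: 0011

0011


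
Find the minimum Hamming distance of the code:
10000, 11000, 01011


Comparing all pairs, minimum distance: 1
Can detect 0 errors, correct 0 errors

1


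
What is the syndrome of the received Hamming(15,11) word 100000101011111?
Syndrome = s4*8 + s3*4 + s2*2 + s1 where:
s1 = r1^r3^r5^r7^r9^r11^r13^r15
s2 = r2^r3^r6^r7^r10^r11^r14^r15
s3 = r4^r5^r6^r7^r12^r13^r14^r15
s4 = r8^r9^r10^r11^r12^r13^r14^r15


s1=0, s2=0, s3=1, s4=0

Syndrome = 4 (error at position 4)


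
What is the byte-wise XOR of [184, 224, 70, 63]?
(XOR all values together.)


XOR chain: 184 ^ 224 ^ 70 ^ 63 = 33

33


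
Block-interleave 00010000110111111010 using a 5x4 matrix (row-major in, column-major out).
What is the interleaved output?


Matrix:
  0001
  0000
  1101
  1111
  1010
Read columns: 00111001100001110110

00111001100001110110


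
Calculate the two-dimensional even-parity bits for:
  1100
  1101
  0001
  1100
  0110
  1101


Row parities: 011001
Column parities: 0111

Row P: 011001, Col P: 0111, Corner: 1


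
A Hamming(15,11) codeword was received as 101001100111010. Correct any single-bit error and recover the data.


Syndrome = 0: no error detected

Data: 10110111010 (no errors)


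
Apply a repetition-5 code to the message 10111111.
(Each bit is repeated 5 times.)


Each bit -> 5 copies

1111100000111111111111111111111111111111


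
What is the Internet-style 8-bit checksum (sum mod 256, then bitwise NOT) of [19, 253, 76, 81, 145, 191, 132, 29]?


Sum = 926 mod 256 = 158
Complement = 97

97


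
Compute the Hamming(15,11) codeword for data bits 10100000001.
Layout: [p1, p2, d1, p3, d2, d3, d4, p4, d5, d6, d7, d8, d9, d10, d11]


Parity bits: p1=0, p2=1, p3=0, p4=1

011001010000001


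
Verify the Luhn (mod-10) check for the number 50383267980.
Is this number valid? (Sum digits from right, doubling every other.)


Luhn sum = 49
49 mod 10 = 9

Invalid (Luhn sum mod 10 = 9)


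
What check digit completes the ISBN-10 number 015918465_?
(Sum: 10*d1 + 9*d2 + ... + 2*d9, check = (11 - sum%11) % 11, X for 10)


Weighted sum: 202
202 mod 11 = 4

Check digit: 7


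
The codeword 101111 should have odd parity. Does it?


Number of 1s: 5

Yes, parity is correct (5 ones)


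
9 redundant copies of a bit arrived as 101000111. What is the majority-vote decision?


Ones: 5 out of 9
Threshold: 5

1 (5/9 voted 1)


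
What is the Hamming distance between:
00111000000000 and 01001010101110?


XOR: 01110010101110
Count of 1s: 8

8


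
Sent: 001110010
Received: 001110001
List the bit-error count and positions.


XOR: 000000011

2 error(s) at position(s): 7, 8


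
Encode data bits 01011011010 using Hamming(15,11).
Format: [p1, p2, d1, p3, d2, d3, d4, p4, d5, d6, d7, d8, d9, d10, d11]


Parity bits: p1=0, p2=1, p3=0, p4=0

010010101011010


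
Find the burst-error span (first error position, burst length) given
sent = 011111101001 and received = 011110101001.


XOR: 000001000000

Burst at position 5, length 1


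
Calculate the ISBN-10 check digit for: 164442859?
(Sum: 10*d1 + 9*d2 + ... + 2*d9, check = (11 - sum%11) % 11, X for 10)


Weighted sum: 223
223 mod 11 = 3

Check digit: 8


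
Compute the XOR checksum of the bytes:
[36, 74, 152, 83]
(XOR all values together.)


XOR chain: 36 ^ 74 ^ 152 ^ 83 = 165

165


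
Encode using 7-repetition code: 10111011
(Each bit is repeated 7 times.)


Each bit -> 7 copies

11111110000000111111111111111111111000000011111111111111


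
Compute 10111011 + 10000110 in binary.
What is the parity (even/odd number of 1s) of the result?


10111011 = 187
10000110 = 134
Sum = 321 = 101000001
1s count = 3

odd parity (3 ones in 101000001)


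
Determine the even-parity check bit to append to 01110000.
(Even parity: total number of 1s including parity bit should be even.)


Number of 1s in data: 3
Parity bit: 1

1


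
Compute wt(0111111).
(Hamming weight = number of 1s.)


Counting 1s in 0111111

6


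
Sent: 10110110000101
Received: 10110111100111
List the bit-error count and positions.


XOR: 00000001100010

3 error(s) at position(s): 7, 8, 12


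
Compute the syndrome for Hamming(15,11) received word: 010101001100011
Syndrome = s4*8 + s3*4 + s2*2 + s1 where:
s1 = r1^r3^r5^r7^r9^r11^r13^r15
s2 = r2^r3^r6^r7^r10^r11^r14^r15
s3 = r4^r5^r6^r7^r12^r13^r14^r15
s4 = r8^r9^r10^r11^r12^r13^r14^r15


s1=0, s2=1, s3=0, s4=0

Syndrome = 2 (error at position 2)


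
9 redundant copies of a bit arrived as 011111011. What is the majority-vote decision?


Ones: 7 out of 9
Threshold: 5

1 (7/9 voted 1)


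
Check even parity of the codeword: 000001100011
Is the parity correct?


Number of 1s: 4

Yes, parity is correct (4 ones)


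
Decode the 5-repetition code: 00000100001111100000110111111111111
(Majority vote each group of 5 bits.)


Groups: 00000, 10000, 11111, 00000, 11011, 11111, 11111
Majority votes: 0010111

0010111


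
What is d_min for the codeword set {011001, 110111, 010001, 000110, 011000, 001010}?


Comparing all pairs, minimum distance: 1
Can detect 0 errors, correct 0 errors

1


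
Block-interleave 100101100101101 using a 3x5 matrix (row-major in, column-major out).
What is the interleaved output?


Matrix:
  10010
  11001
  01101
Read columns: 110011001100011

110011001100011


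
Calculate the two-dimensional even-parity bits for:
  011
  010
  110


Row parities: 010
Column parities: 111

Row P: 010, Col P: 111, Corner: 1


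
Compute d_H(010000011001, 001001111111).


XOR: 011001100110
Count of 1s: 6

6


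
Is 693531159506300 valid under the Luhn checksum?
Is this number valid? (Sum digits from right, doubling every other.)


Luhn sum = 42
42 mod 10 = 2

Invalid (Luhn sum mod 10 = 2)


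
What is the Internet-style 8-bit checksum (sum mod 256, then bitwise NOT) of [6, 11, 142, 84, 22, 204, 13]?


Sum = 482 mod 256 = 226
Complement = 29

29


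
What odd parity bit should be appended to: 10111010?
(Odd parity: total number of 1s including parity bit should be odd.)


Number of 1s in data: 5
Parity bit: 0

0


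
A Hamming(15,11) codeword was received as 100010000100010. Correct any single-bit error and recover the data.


Syndrome = 0: no error detected

Data: 01000100010 (no errors)


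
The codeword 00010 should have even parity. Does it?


Number of 1s: 1

No, parity error (1 ones)


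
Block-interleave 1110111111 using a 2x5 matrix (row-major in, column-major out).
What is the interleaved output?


Matrix:
  11101
  11111
Read columns: 1111110111

1111110111


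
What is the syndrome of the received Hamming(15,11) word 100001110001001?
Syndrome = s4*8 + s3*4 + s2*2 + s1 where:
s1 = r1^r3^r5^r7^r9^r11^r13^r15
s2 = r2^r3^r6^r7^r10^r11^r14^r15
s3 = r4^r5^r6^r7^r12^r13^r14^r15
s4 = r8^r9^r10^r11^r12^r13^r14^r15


s1=1, s2=1, s3=0, s4=1

Syndrome = 11 (error at position 11)


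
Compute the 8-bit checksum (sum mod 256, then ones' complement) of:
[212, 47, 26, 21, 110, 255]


Sum = 671 mod 256 = 159
Complement = 96

96


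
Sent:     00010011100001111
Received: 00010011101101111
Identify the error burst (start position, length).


XOR: 00000000001100000

Burst at position 10, length 2


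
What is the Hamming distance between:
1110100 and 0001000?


XOR: 1111100
Count of 1s: 5

5


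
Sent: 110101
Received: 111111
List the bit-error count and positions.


XOR: 001010

2 error(s) at position(s): 2, 4


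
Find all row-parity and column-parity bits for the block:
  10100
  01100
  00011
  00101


Row parities: 0000
Column parities: 11110

Row P: 0000, Col P: 11110, Corner: 0


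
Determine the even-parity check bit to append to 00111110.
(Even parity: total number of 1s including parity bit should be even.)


Number of 1s in data: 5
Parity bit: 1

1


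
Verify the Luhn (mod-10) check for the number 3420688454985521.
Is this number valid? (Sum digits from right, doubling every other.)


Luhn sum = 69
69 mod 10 = 9

Invalid (Luhn sum mod 10 = 9)


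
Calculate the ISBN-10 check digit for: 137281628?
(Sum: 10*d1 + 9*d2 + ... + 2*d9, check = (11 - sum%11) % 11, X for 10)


Weighted sum: 206
206 mod 11 = 8

Check digit: 3


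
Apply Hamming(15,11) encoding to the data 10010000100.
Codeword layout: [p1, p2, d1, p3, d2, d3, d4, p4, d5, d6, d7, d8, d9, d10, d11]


Parity bits: p1=1, p2=0, p3=0, p4=1

101000110000100


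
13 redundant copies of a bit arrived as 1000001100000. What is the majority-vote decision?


Ones: 3 out of 13
Threshold: 7

0 (3/13 voted 1)


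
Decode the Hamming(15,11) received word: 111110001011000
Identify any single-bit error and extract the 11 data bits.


Syndrome = 15: error at position 15

Data: 11001011001 (corrected bit 15)


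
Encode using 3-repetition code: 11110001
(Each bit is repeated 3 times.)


Each bit -> 3 copies

111111111111000000000111


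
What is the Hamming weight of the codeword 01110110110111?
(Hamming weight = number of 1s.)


Counting 1s in 01110110110111

10


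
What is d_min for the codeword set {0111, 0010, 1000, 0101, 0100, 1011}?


Comparing all pairs, minimum distance: 1
Can detect 0 errors, correct 0 errors

1


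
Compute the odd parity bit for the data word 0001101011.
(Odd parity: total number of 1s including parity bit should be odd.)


Number of 1s in data: 5
Parity bit: 0

0


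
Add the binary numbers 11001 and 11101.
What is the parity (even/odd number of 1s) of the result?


11001 = 25
11101 = 29
Sum = 54 = 110110
1s count = 4

even parity (4 ones in 110110)


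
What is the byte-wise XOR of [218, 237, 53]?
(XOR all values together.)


XOR chain: 218 ^ 237 ^ 53 = 2

2


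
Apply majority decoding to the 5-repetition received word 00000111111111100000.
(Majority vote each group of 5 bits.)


Groups: 00000, 11111, 11111, 00000
Majority votes: 0110

0110


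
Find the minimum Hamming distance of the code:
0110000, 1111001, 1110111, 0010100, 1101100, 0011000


Comparing all pairs, minimum distance: 2
Can detect 1 errors, correct 0 errors

2


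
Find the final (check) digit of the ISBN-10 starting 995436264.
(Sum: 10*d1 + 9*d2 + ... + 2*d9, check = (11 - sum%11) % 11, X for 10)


Weighted sum: 321
321 mod 11 = 2

Check digit: 9


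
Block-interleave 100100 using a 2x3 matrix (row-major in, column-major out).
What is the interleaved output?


Matrix:
  100
  100
Read columns: 110000

110000


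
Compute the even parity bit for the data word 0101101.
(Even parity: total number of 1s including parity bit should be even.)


Number of 1s in data: 4
Parity bit: 0

0


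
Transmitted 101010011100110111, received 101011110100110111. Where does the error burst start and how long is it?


XOR: 000001101000000000

Burst at position 5, length 4


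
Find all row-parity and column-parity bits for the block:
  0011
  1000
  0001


Row parities: 011
Column parities: 1010

Row P: 011, Col P: 1010, Corner: 0


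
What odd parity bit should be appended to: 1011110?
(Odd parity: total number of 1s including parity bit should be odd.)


Number of 1s in data: 5
Parity bit: 0

0


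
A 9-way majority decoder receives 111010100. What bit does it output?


Ones: 5 out of 9
Threshold: 5

1 (5/9 voted 1)


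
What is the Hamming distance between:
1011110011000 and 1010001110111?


XOR: 0001111101111
Count of 1s: 9

9


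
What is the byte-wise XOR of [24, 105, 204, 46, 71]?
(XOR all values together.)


XOR chain: 24 ^ 105 ^ 204 ^ 46 ^ 71 = 212

212


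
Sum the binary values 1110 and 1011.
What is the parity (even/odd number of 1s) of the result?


1110 = 14
1011 = 11
Sum = 25 = 11001
1s count = 3

odd parity (3 ones in 11001)


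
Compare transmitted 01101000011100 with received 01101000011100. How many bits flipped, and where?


XOR: 00000000000000

0 errors (received matches sent)


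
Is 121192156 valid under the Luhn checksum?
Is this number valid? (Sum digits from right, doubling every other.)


Luhn sum = 29
29 mod 10 = 9

Invalid (Luhn sum mod 10 = 9)


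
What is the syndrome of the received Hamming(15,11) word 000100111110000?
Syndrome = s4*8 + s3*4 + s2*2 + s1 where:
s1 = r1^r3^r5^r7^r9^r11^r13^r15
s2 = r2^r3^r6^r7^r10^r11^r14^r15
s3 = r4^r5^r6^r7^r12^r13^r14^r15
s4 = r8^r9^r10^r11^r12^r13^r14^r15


s1=1, s2=1, s3=0, s4=0

Syndrome = 3 (error at position 3)


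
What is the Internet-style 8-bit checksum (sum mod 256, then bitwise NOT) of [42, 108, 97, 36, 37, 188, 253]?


Sum = 761 mod 256 = 249
Complement = 6

6


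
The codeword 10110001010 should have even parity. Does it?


Number of 1s: 5

No, parity error (5 ones)


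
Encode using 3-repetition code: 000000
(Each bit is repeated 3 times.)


Each bit -> 3 copies

000000000000000000


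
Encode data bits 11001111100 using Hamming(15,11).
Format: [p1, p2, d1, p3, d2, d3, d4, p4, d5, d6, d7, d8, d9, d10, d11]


Parity bits: p1=1, p2=1, p3=1, p4=1

111110011111100


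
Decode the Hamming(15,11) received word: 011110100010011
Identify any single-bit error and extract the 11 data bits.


Syndrome = 13: error at position 13

Data: 11010010111 (corrected bit 13)


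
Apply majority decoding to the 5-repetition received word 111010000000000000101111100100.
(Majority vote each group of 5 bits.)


Groups: 11101, 00000, 00000, 00010, 11111, 00100
Majority votes: 100010

100010


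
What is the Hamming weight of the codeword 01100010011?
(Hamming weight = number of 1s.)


Counting 1s in 01100010011

5


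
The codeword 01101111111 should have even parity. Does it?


Number of 1s: 9

No, parity error (9 ones)


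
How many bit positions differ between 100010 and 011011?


XOR: 111001
Count of 1s: 4

4


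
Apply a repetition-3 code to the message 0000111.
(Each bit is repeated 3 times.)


Each bit -> 3 copies

000000000000111111111


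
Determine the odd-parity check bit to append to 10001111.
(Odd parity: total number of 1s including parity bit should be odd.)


Number of 1s in data: 5
Parity bit: 0

0


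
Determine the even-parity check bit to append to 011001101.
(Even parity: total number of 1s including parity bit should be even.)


Number of 1s in data: 5
Parity bit: 1

1


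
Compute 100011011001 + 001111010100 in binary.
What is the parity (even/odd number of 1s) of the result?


100011011001 = 2265
001111010100 = 980
Sum = 3245 = 110010101101
1s count = 7

odd parity (7 ones in 110010101101)


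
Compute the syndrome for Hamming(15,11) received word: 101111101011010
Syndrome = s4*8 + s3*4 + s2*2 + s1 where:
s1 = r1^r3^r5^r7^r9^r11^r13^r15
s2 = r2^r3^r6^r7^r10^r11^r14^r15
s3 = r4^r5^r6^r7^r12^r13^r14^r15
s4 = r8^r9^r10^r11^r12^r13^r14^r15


s1=0, s2=1, s3=0, s4=0

Syndrome = 2 (error at position 2)


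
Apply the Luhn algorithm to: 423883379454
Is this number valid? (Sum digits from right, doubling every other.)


Luhn sum = 65
65 mod 10 = 5

Invalid (Luhn sum mod 10 = 5)


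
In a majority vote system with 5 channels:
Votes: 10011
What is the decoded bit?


Ones: 3 out of 5
Threshold: 3

1 (3/5 voted 1)


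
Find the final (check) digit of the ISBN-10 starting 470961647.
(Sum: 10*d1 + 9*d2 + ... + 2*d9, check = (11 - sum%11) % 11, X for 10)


Weighted sum: 257
257 mod 11 = 4

Check digit: 7


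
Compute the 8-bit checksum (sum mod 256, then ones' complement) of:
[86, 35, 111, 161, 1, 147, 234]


Sum = 775 mod 256 = 7
Complement = 248

248


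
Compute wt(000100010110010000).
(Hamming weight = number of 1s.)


Counting 1s in 000100010110010000

5


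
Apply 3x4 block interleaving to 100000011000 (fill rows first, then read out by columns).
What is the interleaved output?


Matrix:
  1000
  0001
  1000
Read columns: 101000000010

101000000010


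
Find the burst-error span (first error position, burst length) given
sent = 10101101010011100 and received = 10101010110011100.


XOR: 00000111100000000

Burst at position 5, length 4


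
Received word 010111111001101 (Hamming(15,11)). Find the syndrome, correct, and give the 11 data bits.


Syndrome = 13: error at position 13

Data: 01111001001 (corrected bit 13)


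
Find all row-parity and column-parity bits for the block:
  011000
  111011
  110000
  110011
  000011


Row parities: 01000
Column parities: 100011

Row P: 01000, Col P: 100011, Corner: 1


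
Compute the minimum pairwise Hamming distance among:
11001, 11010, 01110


Comparing all pairs, minimum distance: 2
Can detect 1 errors, correct 0 errors

2


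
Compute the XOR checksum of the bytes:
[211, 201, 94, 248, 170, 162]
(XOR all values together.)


XOR chain: 211 ^ 201 ^ 94 ^ 248 ^ 170 ^ 162 = 180

180


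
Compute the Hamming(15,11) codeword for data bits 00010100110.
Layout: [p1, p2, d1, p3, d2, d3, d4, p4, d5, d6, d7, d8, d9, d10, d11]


Parity bits: p1=0, p2=1, p3=1, p4=1

010100110100110


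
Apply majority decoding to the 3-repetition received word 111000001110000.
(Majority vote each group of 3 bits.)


Groups: 111, 000, 001, 110, 000
Majority votes: 10010

10010
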